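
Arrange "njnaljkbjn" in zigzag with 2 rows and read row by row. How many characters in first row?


Zigzag "njnaljkbjn" into 2 rows:
Placing characters:
  'n' => row 0
  'j' => row 1
  'n' => row 0
  'a' => row 1
  'l' => row 0
  'j' => row 1
  'k' => row 0
  'b' => row 1
  'j' => row 0
  'n' => row 1
Rows:
  Row 0: "nnlkj"
  Row 1: "jajbn"
First row length: 5

5


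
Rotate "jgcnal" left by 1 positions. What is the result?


Input: "jgcnal", rotate left by 1
First 1 characters: "j"
Remaining characters: "gcnal"
Concatenate remaining + first: "gcnal" + "j" = "gcnalj"

gcnalj


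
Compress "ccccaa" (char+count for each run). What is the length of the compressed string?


Input: ccccaa
Runs:
  'c' x 4 => "c4"
  'a' x 2 => "a2"
Compressed: "c4a2"
Compressed length: 4

4


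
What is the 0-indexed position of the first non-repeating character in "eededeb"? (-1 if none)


Input: eededeb
Character frequencies:
  'b': 1
  'd': 2
  'e': 4
Scanning left to right for freq == 1:
  Position 0 ('e'): freq=4, skip
  Position 1 ('e'): freq=4, skip
  Position 2 ('d'): freq=2, skip
  Position 3 ('e'): freq=4, skip
  Position 4 ('d'): freq=2, skip
  Position 5 ('e'): freq=4, skip
  Position 6 ('b'): unique! => answer = 6

6


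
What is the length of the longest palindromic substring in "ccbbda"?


Input: "ccbbda"
Checking substrings for palindromes:
  [0:2] "cc" (len 2) => palindrome
  [2:4] "bb" (len 2) => palindrome
Longest palindromic substring: "cc" with length 2

2


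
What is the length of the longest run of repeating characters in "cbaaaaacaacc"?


Input: "cbaaaaacaacc"
Scanning for longest run:
  Position 1 ('b'): new char, reset run to 1
  Position 2 ('a'): new char, reset run to 1
  Position 3 ('a'): continues run of 'a', length=2
  Position 4 ('a'): continues run of 'a', length=3
  Position 5 ('a'): continues run of 'a', length=4
  Position 6 ('a'): continues run of 'a', length=5
  Position 7 ('c'): new char, reset run to 1
  Position 8 ('a'): new char, reset run to 1
  Position 9 ('a'): continues run of 'a', length=2
  Position 10 ('c'): new char, reset run to 1
  Position 11 ('c'): continues run of 'c', length=2
Longest run: 'a' with length 5

5


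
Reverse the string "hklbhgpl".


Input: hklbhgpl
Reading characters right to left:
  Position 7: 'l'
  Position 6: 'p'
  Position 5: 'g'
  Position 4: 'h'
  Position 3: 'b'
  Position 2: 'l'
  Position 1: 'k'
  Position 0: 'h'
Reversed: lpghblkh

lpghblkh


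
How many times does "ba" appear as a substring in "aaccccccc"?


Searching for "ba" in "aaccccccc"
Scanning each position:
  Position 0: "aa" => no
  Position 1: "ac" => no
  Position 2: "cc" => no
  Position 3: "cc" => no
  Position 4: "cc" => no
  Position 5: "cc" => no
  Position 6: "cc" => no
  Position 7: "cc" => no
Total occurrences: 0

0


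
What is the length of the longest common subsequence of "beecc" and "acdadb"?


LCS of "beecc" and "acdadb"
DP table:
           a    c    d    a    d    b
      0    0    0    0    0    0    0
  b   0    0    0    0    0    0    1
  e   0    0    0    0    0    0    1
  e   0    0    0    0    0    0    1
  c   0    0    1    1    1    1    1
  c   0    0    1    1    1    1    1
LCS length = dp[5][6] = 1

1


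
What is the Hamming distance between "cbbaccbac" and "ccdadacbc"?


Comparing "cbbaccbac" and "ccdadacbc" position by position:
  Position 0: 'c' vs 'c' => same
  Position 1: 'b' vs 'c' => differ
  Position 2: 'b' vs 'd' => differ
  Position 3: 'a' vs 'a' => same
  Position 4: 'c' vs 'd' => differ
  Position 5: 'c' vs 'a' => differ
  Position 6: 'b' vs 'c' => differ
  Position 7: 'a' vs 'b' => differ
  Position 8: 'c' vs 'c' => same
Total differences (Hamming distance): 6

6


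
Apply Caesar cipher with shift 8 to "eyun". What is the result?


Caesar cipher: shift "eyun" by 8
  'e' (pos 4) + 8 = pos 12 = 'm'
  'y' (pos 24) + 8 = pos 6 = 'g'
  'u' (pos 20) + 8 = pos 2 = 'c'
  'n' (pos 13) + 8 = pos 21 = 'v'
Result: mgcv

mgcv


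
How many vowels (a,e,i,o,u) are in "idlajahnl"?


Input: idlajahnl
Checking each character:
  'i' at position 0: vowel (running total: 1)
  'd' at position 1: consonant
  'l' at position 2: consonant
  'a' at position 3: vowel (running total: 2)
  'j' at position 4: consonant
  'a' at position 5: vowel (running total: 3)
  'h' at position 6: consonant
  'n' at position 7: consonant
  'l' at position 8: consonant
Total vowels: 3

3


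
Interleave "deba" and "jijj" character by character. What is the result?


Interleaving "deba" and "jijj":
  Position 0: 'd' from first, 'j' from second => "dj"
  Position 1: 'e' from first, 'i' from second => "ei"
  Position 2: 'b' from first, 'j' from second => "bj"
  Position 3: 'a' from first, 'j' from second => "aj"
Result: djeibjaj

djeibjaj


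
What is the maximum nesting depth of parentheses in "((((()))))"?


Input: "((((()))))"
Tracking depth:
  Position 0 '(': depth becomes 1
  Position 1 '(': depth becomes 2
  Position 2 '(': depth becomes 3
  Position 3 '(': depth becomes 4
  Position 4 '(': depth becomes 5
  Position 5 ')': depth becomes 4
  Position 6 ')': depth becomes 3
  Position 7 ')': depth becomes 2
  Position 8 ')': depth becomes 1
  Position 9 ')': depth becomes 0
Maximum depth reached: 5

5


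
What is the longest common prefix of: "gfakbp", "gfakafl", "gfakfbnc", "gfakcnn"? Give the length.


Words: gfakbp, gfakafl, gfakfbnc, gfakcnn
  Position 0: all 'g' => match
  Position 1: all 'f' => match
  Position 2: all 'a' => match
  Position 3: all 'k' => match
  Position 4: ('b', 'a', 'f', 'c') => mismatch, stop
LCP = "gfak" (length 4)

4


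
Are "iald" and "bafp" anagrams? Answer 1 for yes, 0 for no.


Strings: "iald", "bafp"
Sorted first:  adil
Sorted second: abfp
Differ at position 1: 'd' vs 'b' => not anagrams

0


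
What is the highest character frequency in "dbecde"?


Input: dbecde
Character counts:
  'b': 1
  'c': 1
  'd': 2
  'e': 2
Maximum frequency: 2

2


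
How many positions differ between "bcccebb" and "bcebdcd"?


Comparing "bcccebb" and "bcebdcd" position by position:
  Position 0: 'b' vs 'b' => same
  Position 1: 'c' vs 'c' => same
  Position 2: 'c' vs 'e' => DIFFER
  Position 3: 'c' vs 'b' => DIFFER
  Position 4: 'e' vs 'd' => DIFFER
  Position 5: 'b' vs 'c' => DIFFER
  Position 6: 'b' vs 'd' => DIFFER
Positions that differ: 5

5


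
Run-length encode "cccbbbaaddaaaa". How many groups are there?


Input: cccbbbaaddaaaa
Scanning for consecutive runs:
  Group 1: 'c' x 3 (positions 0-2)
  Group 2: 'b' x 3 (positions 3-5)
  Group 3: 'a' x 2 (positions 6-7)
  Group 4: 'd' x 2 (positions 8-9)
  Group 5: 'a' x 4 (positions 10-13)
Total groups: 5

5


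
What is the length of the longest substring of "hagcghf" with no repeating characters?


Input: "hagcghf"
Sliding window (track last position of each char):
  Position 0 ('h'): window [0,0] length 1 -- new best
  Position 1 ('a'): window [0,1] length 2 -- new best
  Position 2 ('g'): window [0,2] length 3 -- new best
  Position 3 ('c'): window [0,3] length 4 -- new best
  Position 4 ('g'): repeat (last at 2), move window start to 3
  Position 4 ('g'): window [3,4] length 2
  Position 5 ('h'): window [3,5] length 3
  Position 6 ('f'): window [3,6] length 4
Longest substring with no repeats: "hagc" with length 4

4


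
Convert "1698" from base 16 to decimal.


Input: "1698" in base 16
Positional expansion:
  Digit '1' (value 1) x 16^3 = 4096
  Digit '6' (value 6) x 16^2 = 1536
  Digit '9' (value 9) x 16^1 = 144
  Digit '8' (value 8) x 16^0 = 8
Sum = 5784

5784


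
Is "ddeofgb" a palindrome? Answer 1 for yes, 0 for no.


Input: ddeofgb
Reversed: bgfoedd
  Compare pos 0 ('d') with pos 6 ('b'): MISMATCH
  Compare pos 1 ('d') with pos 5 ('g'): MISMATCH
  Compare pos 2 ('e') with pos 4 ('f'): MISMATCH
Result: not a palindrome

0


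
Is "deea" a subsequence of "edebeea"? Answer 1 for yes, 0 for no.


Check if "deea" is a subsequence of "edebeea"
Greedy scan:
  Position 0 ('e'): no match needed
  Position 1 ('d'): matches sub[0] = 'd'
  Position 2 ('e'): matches sub[1] = 'e'
  Position 3 ('b'): no match needed
  Position 4 ('e'): matches sub[2] = 'e'
  Position 5 ('e'): no match needed
  Position 6 ('a'): matches sub[3] = 'a'
All 4 characters matched => is a subsequence

1


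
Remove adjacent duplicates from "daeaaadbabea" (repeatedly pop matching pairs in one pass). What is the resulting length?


Input: daeaaadbabea
Stack-based adjacent duplicate removal:
  Read 'd': push. Stack: d
  Read 'a': push. Stack: da
  Read 'e': push. Stack: dae
  Read 'a': push. Stack: daea
  Read 'a': matches stack top 'a' => pop. Stack: dae
  Read 'a': push. Stack: daea
  Read 'd': push. Stack: daead
  Read 'b': push. Stack: daeadb
  Read 'a': push. Stack: daeadba
  Read 'b': push. Stack: daeadbab
  Read 'e': push. Stack: daeadbabe
  Read 'a': push. Stack: daeadbabea
Final stack: "daeadbabea" (length 10)

10


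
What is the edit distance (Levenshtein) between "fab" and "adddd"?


Computing edit distance: "fab" -> "adddd"
DP table:
           a    d    d    d    d
      0    1    2    3    4    5
  f   1    1    2    3    4    5
  a   2    1    2    3    4    5
  b   3    2    2    3    4    5
Edit distance = dp[3][5] = 5

5


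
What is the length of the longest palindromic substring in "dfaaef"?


Input: "dfaaef"
Checking substrings for palindromes:
  [2:4] "aa" (len 2) => palindrome
Longest palindromic substring: "aa" with length 2

2


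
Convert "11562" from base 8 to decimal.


Input: "11562" in base 8
Positional expansion:
  Digit '1' (value 1) x 8^4 = 4096
  Digit '1' (value 1) x 8^3 = 512
  Digit '5' (value 5) x 8^2 = 320
  Digit '6' (value 6) x 8^1 = 48
  Digit '2' (value 2) x 8^0 = 2
Sum = 4978

4978


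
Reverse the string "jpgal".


Input: jpgal
Reading characters right to left:
  Position 4: 'l'
  Position 3: 'a'
  Position 2: 'g'
  Position 1: 'p'
  Position 0: 'j'
Reversed: lagpj

lagpj


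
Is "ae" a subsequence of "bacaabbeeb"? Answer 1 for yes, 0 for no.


Check if "ae" is a subsequence of "bacaabbeeb"
Greedy scan:
  Position 0 ('b'): no match needed
  Position 1 ('a'): matches sub[0] = 'a'
  Position 2 ('c'): no match needed
  Position 3 ('a'): no match needed
  Position 4 ('a'): no match needed
  Position 5 ('b'): no match needed
  Position 6 ('b'): no match needed
  Position 7 ('e'): matches sub[1] = 'e'
  Position 8 ('e'): no match needed
  Position 9 ('b'): no match needed
All 2 characters matched => is a subsequence

1


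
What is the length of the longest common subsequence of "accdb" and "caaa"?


LCS of "accdb" and "caaa"
DP table:
           c    a    a    a
      0    0    0    0    0
  a   0    0    1    1    1
  c   0    1    1    1    1
  c   0    1    1    1    1
  d   0    1    1    1    1
  b   0    1    1    1    1
LCS length = dp[5][4] = 1

1


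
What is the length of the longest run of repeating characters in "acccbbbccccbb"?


Input: "acccbbbccccbb"
Scanning for longest run:
  Position 1 ('c'): new char, reset run to 1
  Position 2 ('c'): continues run of 'c', length=2
  Position 3 ('c'): continues run of 'c', length=3
  Position 4 ('b'): new char, reset run to 1
  Position 5 ('b'): continues run of 'b', length=2
  Position 6 ('b'): continues run of 'b', length=3
  Position 7 ('c'): new char, reset run to 1
  Position 8 ('c'): continues run of 'c', length=2
  Position 9 ('c'): continues run of 'c', length=3
  Position 10 ('c'): continues run of 'c', length=4
  Position 11 ('b'): new char, reset run to 1
  Position 12 ('b'): continues run of 'b', length=2
Longest run: 'c' with length 4

4


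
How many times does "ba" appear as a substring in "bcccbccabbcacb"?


Searching for "ba" in "bcccbccabbcacb"
Scanning each position:
  Position 0: "bc" => no
  Position 1: "cc" => no
  Position 2: "cc" => no
  Position 3: "cb" => no
  Position 4: "bc" => no
  Position 5: "cc" => no
  Position 6: "ca" => no
  Position 7: "ab" => no
  Position 8: "bb" => no
  Position 9: "bc" => no
  Position 10: "ca" => no
  Position 11: "ac" => no
  Position 12: "cb" => no
Total occurrences: 0

0


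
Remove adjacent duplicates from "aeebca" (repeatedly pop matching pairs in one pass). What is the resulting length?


Input: aeebca
Stack-based adjacent duplicate removal:
  Read 'a': push. Stack: a
  Read 'e': push. Stack: ae
  Read 'e': matches stack top 'e' => pop. Stack: a
  Read 'b': push. Stack: ab
  Read 'c': push. Stack: abc
  Read 'a': push. Stack: abca
Final stack: "abca" (length 4)

4


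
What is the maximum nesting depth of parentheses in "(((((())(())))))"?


Input: "(((((())(())))))"
Tracking depth:
  Position 0 '(': depth becomes 1
  Position 1 '(': depth becomes 2
  Position 2 '(': depth becomes 3
  Position 3 '(': depth becomes 4
  Position 4 '(': depth becomes 5
  Position 5 '(': depth becomes 6
  Position 6 ')': depth becomes 5
  Position 7 ')': depth becomes 4
  Position 8 '(': depth becomes 5
  Position 9 '(': depth becomes 6
  Position 10 ')': depth becomes 5
  Position 11 ')': depth becomes 4
  Position 12 ')': depth becomes 3
  Position 13 ')': depth becomes 2
  Position 14 ')': depth becomes 1
  Position 15 ')': depth becomes 0
Maximum depth reached: 6

6


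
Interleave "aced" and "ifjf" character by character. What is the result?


Interleaving "aced" and "ifjf":
  Position 0: 'a' from first, 'i' from second => "ai"
  Position 1: 'c' from first, 'f' from second => "cf"
  Position 2: 'e' from first, 'j' from second => "ej"
  Position 3: 'd' from first, 'f' from second => "df"
Result: aicfejdf

aicfejdf


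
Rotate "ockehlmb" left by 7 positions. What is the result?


Input: "ockehlmb", rotate left by 7
First 7 characters: "ockehlm"
Remaining characters: "b"
Concatenate remaining + first: "b" + "ockehlm" = "bockehlm"

bockehlm


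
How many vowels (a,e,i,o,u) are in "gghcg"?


Input: gghcg
Checking each character:
  'g' at position 0: consonant
  'g' at position 1: consonant
  'h' at position 2: consonant
  'c' at position 3: consonant
  'g' at position 4: consonant
Total vowels: 0

0


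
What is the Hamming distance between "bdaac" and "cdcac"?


Comparing "bdaac" and "cdcac" position by position:
  Position 0: 'b' vs 'c' => differ
  Position 1: 'd' vs 'd' => same
  Position 2: 'a' vs 'c' => differ
  Position 3: 'a' vs 'a' => same
  Position 4: 'c' vs 'c' => same
Total differences (Hamming distance): 2

2


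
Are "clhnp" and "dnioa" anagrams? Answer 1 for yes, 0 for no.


Strings: "clhnp", "dnioa"
Sorted first:  chlnp
Sorted second: adino
Differ at position 0: 'c' vs 'a' => not anagrams

0


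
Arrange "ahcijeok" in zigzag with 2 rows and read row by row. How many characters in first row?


Zigzag "ahcijeok" into 2 rows:
Placing characters:
  'a' => row 0
  'h' => row 1
  'c' => row 0
  'i' => row 1
  'j' => row 0
  'e' => row 1
  'o' => row 0
  'k' => row 1
Rows:
  Row 0: "acjo"
  Row 1: "hiek"
First row length: 4

4


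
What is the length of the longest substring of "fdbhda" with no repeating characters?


Input: "fdbhda"
Sliding window (track last position of each char):
  Position 0 ('f'): window [0,0] length 1 -- new best
  Position 1 ('d'): window [0,1] length 2 -- new best
  Position 2 ('b'): window [0,2] length 3 -- new best
  Position 3 ('h'): window [0,3] length 4 -- new best
  Position 4 ('d'): repeat (last at 1), move window start to 2
  Position 4 ('d'): window [2,4] length 3
  Position 5 ('a'): window [2,5] length 4
Longest substring with no repeats: "fdbh" with length 4

4


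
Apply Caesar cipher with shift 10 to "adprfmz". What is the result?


Caesar cipher: shift "adprfmz" by 10
  'a' (pos 0) + 10 = pos 10 = 'k'
  'd' (pos 3) + 10 = pos 13 = 'n'
  'p' (pos 15) + 10 = pos 25 = 'z'
  'r' (pos 17) + 10 = pos 1 = 'b'
  'f' (pos 5) + 10 = pos 15 = 'p'
  'm' (pos 12) + 10 = pos 22 = 'w'
  'z' (pos 25) + 10 = pos 9 = 'j'
Result: knzbpwj

knzbpwj


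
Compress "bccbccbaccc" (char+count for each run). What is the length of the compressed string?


Input: bccbccbaccc
Runs:
  'b' x 1 => "b1"
  'c' x 2 => "c2"
  'b' x 1 => "b1"
  'c' x 2 => "c2"
  'b' x 1 => "b1"
  'a' x 1 => "a1"
  'c' x 3 => "c3"
Compressed: "b1c2b1c2b1a1c3"
Compressed length: 14

14


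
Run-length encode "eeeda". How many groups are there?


Input: eeeda
Scanning for consecutive runs:
  Group 1: 'e' x 3 (positions 0-2)
  Group 2: 'd' x 1 (positions 3-3)
  Group 3: 'a' x 1 (positions 4-4)
Total groups: 3

3


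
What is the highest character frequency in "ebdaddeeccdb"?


Input: ebdaddeeccdb
Character counts:
  'a': 1
  'b': 2
  'c': 2
  'd': 4
  'e': 3
Maximum frequency: 4

4


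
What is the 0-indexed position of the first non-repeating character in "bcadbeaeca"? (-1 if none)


Input: bcadbeaeca
Character frequencies:
  'a': 3
  'b': 2
  'c': 2
  'd': 1
  'e': 2
Scanning left to right for freq == 1:
  Position 0 ('b'): freq=2, skip
  Position 1 ('c'): freq=2, skip
  Position 2 ('a'): freq=3, skip
  Position 3 ('d'): unique! => answer = 3

3


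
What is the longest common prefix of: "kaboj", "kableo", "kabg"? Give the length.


Words: kaboj, kableo, kabg
  Position 0: all 'k' => match
  Position 1: all 'a' => match
  Position 2: all 'b' => match
  Position 3: ('o', 'l', 'g') => mismatch, stop
LCP = "kab" (length 3)

3


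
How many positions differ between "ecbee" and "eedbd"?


Comparing "ecbee" and "eedbd" position by position:
  Position 0: 'e' vs 'e' => same
  Position 1: 'c' vs 'e' => DIFFER
  Position 2: 'b' vs 'd' => DIFFER
  Position 3: 'e' vs 'b' => DIFFER
  Position 4: 'e' vs 'd' => DIFFER
Positions that differ: 4

4


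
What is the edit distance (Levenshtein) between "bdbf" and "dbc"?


Computing edit distance: "bdbf" -> "dbc"
DP table:
           d    b    c
      0    1    2    3
  b   1    1    1    2
  d   2    1    2    2
  b   3    2    1    2
  f   4    3    2    2
Edit distance = dp[4][3] = 2

2


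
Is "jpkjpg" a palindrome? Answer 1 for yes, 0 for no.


Input: jpkjpg
Reversed: gpjkpj
  Compare pos 0 ('j') with pos 5 ('g'): MISMATCH
  Compare pos 1 ('p') with pos 4 ('p'): match
  Compare pos 2 ('k') with pos 3 ('j'): MISMATCH
Result: not a palindrome

0


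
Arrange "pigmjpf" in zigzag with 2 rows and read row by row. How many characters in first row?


Zigzag "pigmjpf" into 2 rows:
Placing characters:
  'p' => row 0
  'i' => row 1
  'g' => row 0
  'm' => row 1
  'j' => row 0
  'p' => row 1
  'f' => row 0
Rows:
  Row 0: "pgjf"
  Row 1: "imp"
First row length: 4

4


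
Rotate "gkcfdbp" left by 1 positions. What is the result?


Input: "gkcfdbp", rotate left by 1
First 1 characters: "g"
Remaining characters: "kcfdbp"
Concatenate remaining + first: "kcfdbp" + "g" = "kcfdbpg"

kcfdbpg


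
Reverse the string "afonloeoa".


Input: afonloeoa
Reading characters right to left:
  Position 8: 'a'
  Position 7: 'o'
  Position 6: 'e'
  Position 5: 'o'
  Position 4: 'l'
  Position 3: 'n'
  Position 2: 'o'
  Position 1: 'f'
  Position 0: 'a'
Reversed: aoeolnofa

aoeolnofa


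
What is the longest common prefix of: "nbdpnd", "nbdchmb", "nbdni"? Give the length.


Words: nbdpnd, nbdchmb, nbdni
  Position 0: all 'n' => match
  Position 1: all 'b' => match
  Position 2: all 'd' => match
  Position 3: ('p', 'c', 'n') => mismatch, stop
LCP = "nbd" (length 3)

3


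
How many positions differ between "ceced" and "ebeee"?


Comparing "ceced" and "ebeee" position by position:
  Position 0: 'c' vs 'e' => DIFFER
  Position 1: 'e' vs 'b' => DIFFER
  Position 2: 'c' vs 'e' => DIFFER
  Position 3: 'e' vs 'e' => same
  Position 4: 'd' vs 'e' => DIFFER
Positions that differ: 4

4


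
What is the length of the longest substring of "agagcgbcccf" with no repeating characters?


Input: "agagcgbcccf"
Sliding window (track last position of each char):
  Position 0 ('a'): window [0,0] length 1 -- new best
  Position 1 ('g'): window [0,1] length 2 -- new best
  Position 2 ('a'): repeat (last at 0), move window start to 1
  Position 2 ('a'): window [1,2] length 2
  Position 3 ('g'): repeat (last at 1), move window start to 2
  Position 3 ('g'): window [2,3] length 2
  Position 4 ('c'): window [2,4] length 3 -- new best
  Position 5 ('g'): repeat (last at 3), move window start to 4
  Position 5 ('g'): window [4,5] length 2
  Position 6 ('b'): window [4,6] length 3
  Position 7 ('c'): repeat (last at 4), move window start to 5
  Position 7 ('c'): window [5,7] length 3
  Position 8 ('c'): repeat (last at 7), move window start to 8
  Position 8 ('c'): window [8,8] length 1
  Position 9 ('c'): repeat (last at 8), move window start to 9
  Position 9 ('c'): window [9,9] length 1
  Position 10 ('f'): window [9,10] length 2
Longest substring with no repeats: "agc" with length 3

3


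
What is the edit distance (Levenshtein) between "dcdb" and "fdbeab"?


Computing edit distance: "dcdb" -> "fdbeab"
DP table:
           f    d    b    e    a    b
      0    1    2    3    4    5    6
  d   1    1    1    2    3    4    5
  c   2    2    2    2    3    4    5
  d   3    3    2    3    3    4    5
  b   4    4    3    2    3    4    4
Edit distance = dp[4][6] = 4

4


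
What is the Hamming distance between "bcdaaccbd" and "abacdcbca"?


Comparing "bcdaaccbd" and "abacdcbca" position by position:
  Position 0: 'b' vs 'a' => differ
  Position 1: 'c' vs 'b' => differ
  Position 2: 'd' vs 'a' => differ
  Position 3: 'a' vs 'c' => differ
  Position 4: 'a' vs 'd' => differ
  Position 5: 'c' vs 'c' => same
  Position 6: 'c' vs 'b' => differ
  Position 7: 'b' vs 'c' => differ
  Position 8: 'd' vs 'a' => differ
Total differences (Hamming distance): 8

8


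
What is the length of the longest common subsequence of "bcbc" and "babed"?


LCS of "bcbc" and "babed"
DP table:
           b    a    b    e    d
      0    0    0    0    0    0
  b   0    1    1    1    1    1
  c   0    1    1    1    1    1
  b   0    1    1    2    2    2
  c   0    1    1    2    2    2
LCS length = dp[4][5] = 2

2


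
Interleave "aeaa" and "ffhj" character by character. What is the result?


Interleaving "aeaa" and "ffhj":
  Position 0: 'a' from first, 'f' from second => "af"
  Position 1: 'e' from first, 'f' from second => "ef"
  Position 2: 'a' from first, 'h' from second => "ah"
  Position 3: 'a' from first, 'j' from second => "aj"
Result: afefahaj

afefahaj


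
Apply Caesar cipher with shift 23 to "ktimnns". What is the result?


Caesar cipher: shift "ktimnns" by 23
  'k' (pos 10) + 23 = pos 7 = 'h'
  't' (pos 19) + 23 = pos 16 = 'q'
  'i' (pos 8) + 23 = pos 5 = 'f'
  'm' (pos 12) + 23 = pos 9 = 'j'
  'n' (pos 13) + 23 = pos 10 = 'k'
  'n' (pos 13) + 23 = pos 10 = 'k'
  's' (pos 18) + 23 = pos 15 = 'p'
Result: hqfjkkp

hqfjkkp


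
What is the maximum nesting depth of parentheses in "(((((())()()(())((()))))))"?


Input: "(((((())()()(())((()))))))"
Tracking depth:
  Position 0 '(': depth becomes 1
  Position 1 '(': depth becomes 2
  Position 2 '(': depth becomes 3
  Position 3 '(': depth becomes 4
  Position 4 '(': depth becomes 5
  Position 5 '(': depth becomes 6
  Position 6 ')': depth becomes 5
  Position 7 ')': depth becomes 4
  Position 8 '(': depth becomes 5
  Position 9 ')': depth becomes 4
  Position 10 '(': depth becomes 5
  Position 11 ')': depth becomes 4
  Position 12 '(': depth becomes 5
  Position 13 '(': depth becomes 6
  Position 14 ')': depth becomes 5
  Position 15 ')': depth becomes 4
  Position 16 '(': depth becomes 5
  Position 17 '(': depth becomes 6
  Position 18 '(': depth becomes 7
  Position 19 ')': depth becomes 6
  Position 20 ')': depth becomes 5
  Position 21 ')': depth becomes 4
  Position 22 ')': depth becomes 3
  Position 23 ')': depth becomes 2
  Position 24 ')': depth becomes 1
  Position 25 ')': depth becomes 0
Maximum depth reached: 7

7


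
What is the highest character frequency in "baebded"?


Input: baebded
Character counts:
  'a': 1
  'b': 2
  'd': 2
  'e': 2
Maximum frequency: 2

2


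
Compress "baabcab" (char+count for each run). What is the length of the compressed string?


Input: baabcab
Runs:
  'b' x 1 => "b1"
  'a' x 2 => "a2"
  'b' x 1 => "b1"
  'c' x 1 => "c1"
  'a' x 1 => "a1"
  'b' x 1 => "b1"
Compressed: "b1a2b1c1a1b1"
Compressed length: 12

12


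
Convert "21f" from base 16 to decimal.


Input: "21f" in base 16
Positional expansion:
  Digit '2' (value 2) x 16^2 = 512
  Digit '1' (value 1) x 16^1 = 16
  Digit 'f' (value 15) x 16^0 = 15
Sum = 543

543


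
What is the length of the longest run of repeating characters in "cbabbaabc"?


Input: "cbabbaabc"
Scanning for longest run:
  Position 1 ('b'): new char, reset run to 1
  Position 2 ('a'): new char, reset run to 1
  Position 3 ('b'): new char, reset run to 1
  Position 4 ('b'): continues run of 'b', length=2
  Position 5 ('a'): new char, reset run to 1
  Position 6 ('a'): continues run of 'a', length=2
  Position 7 ('b'): new char, reset run to 1
  Position 8 ('c'): new char, reset run to 1
Longest run: 'b' with length 2

2


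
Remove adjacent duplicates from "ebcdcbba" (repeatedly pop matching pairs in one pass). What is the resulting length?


Input: ebcdcbba
Stack-based adjacent duplicate removal:
  Read 'e': push. Stack: e
  Read 'b': push. Stack: eb
  Read 'c': push. Stack: ebc
  Read 'd': push. Stack: ebcd
  Read 'c': push. Stack: ebcdc
  Read 'b': push. Stack: ebcdcb
  Read 'b': matches stack top 'b' => pop. Stack: ebcdc
  Read 'a': push. Stack: ebcdca
Final stack: "ebcdca" (length 6)

6


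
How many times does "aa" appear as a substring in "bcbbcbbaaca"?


Searching for "aa" in "bcbbcbbaaca"
Scanning each position:
  Position 0: "bc" => no
  Position 1: "cb" => no
  Position 2: "bb" => no
  Position 3: "bc" => no
  Position 4: "cb" => no
  Position 5: "bb" => no
  Position 6: "ba" => no
  Position 7: "aa" => MATCH
  Position 8: "ac" => no
  Position 9: "ca" => no
Total occurrences: 1

1


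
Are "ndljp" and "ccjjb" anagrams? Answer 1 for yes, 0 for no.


Strings: "ndljp", "ccjjb"
Sorted first:  djlnp
Sorted second: bccjj
Differ at position 0: 'd' vs 'b' => not anagrams

0


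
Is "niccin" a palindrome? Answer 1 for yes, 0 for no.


Input: niccin
Reversed: niccin
  Compare pos 0 ('n') with pos 5 ('n'): match
  Compare pos 1 ('i') with pos 4 ('i'): match
  Compare pos 2 ('c') with pos 3 ('c'): match
Result: palindrome

1


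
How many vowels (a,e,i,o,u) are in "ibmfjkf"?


Input: ibmfjkf
Checking each character:
  'i' at position 0: vowel (running total: 1)
  'b' at position 1: consonant
  'm' at position 2: consonant
  'f' at position 3: consonant
  'j' at position 4: consonant
  'k' at position 5: consonant
  'f' at position 6: consonant
Total vowels: 1

1


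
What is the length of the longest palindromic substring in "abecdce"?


Input: "abecdce"
Checking substrings for palindromes:
  [2:7] "ecdce" (len 5) => palindrome
  [3:6] "cdc" (len 3) => palindrome
Longest palindromic substring: "ecdce" with length 5

5


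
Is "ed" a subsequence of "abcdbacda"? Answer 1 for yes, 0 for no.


Check if "ed" is a subsequence of "abcdbacda"
Greedy scan:
  Position 0 ('a'): no match needed
  Position 1 ('b'): no match needed
  Position 2 ('c'): no match needed
  Position 3 ('d'): no match needed
  Position 4 ('b'): no match needed
  Position 5 ('a'): no match needed
  Position 6 ('c'): no match needed
  Position 7 ('d'): no match needed
  Position 8 ('a'): no match needed
Only matched 0/2 characters => not a subsequence

0


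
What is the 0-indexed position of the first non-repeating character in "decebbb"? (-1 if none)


Input: decebbb
Character frequencies:
  'b': 3
  'c': 1
  'd': 1
  'e': 2
Scanning left to right for freq == 1:
  Position 0 ('d'): unique! => answer = 0

0


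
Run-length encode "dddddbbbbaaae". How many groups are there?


Input: dddddbbbbaaae
Scanning for consecutive runs:
  Group 1: 'd' x 5 (positions 0-4)
  Group 2: 'b' x 4 (positions 5-8)
  Group 3: 'a' x 3 (positions 9-11)
  Group 4: 'e' x 1 (positions 12-12)
Total groups: 4

4


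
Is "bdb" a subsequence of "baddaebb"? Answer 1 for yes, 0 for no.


Check if "bdb" is a subsequence of "baddaebb"
Greedy scan:
  Position 0 ('b'): matches sub[0] = 'b'
  Position 1 ('a'): no match needed
  Position 2 ('d'): matches sub[1] = 'd'
  Position 3 ('d'): no match needed
  Position 4 ('a'): no match needed
  Position 5 ('e'): no match needed
  Position 6 ('b'): matches sub[2] = 'b'
  Position 7 ('b'): no match needed
All 3 characters matched => is a subsequence

1


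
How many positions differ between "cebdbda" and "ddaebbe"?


Comparing "cebdbda" and "ddaebbe" position by position:
  Position 0: 'c' vs 'd' => DIFFER
  Position 1: 'e' vs 'd' => DIFFER
  Position 2: 'b' vs 'a' => DIFFER
  Position 3: 'd' vs 'e' => DIFFER
  Position 4: 'b' vs 'b' => same
  Position 5: 'd' vs 'b' => DIFFER
  Position 6: 'a' vs 'e' => DIFFER
Positions that differ: 6

6


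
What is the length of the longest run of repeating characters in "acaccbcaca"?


Input: "acaccbcaca"
Scanning for longest run:
  Position 1 ('c'): new char, reset run to 1
  Position 2 ('a'): new char, reset run to 1
  Position 3 ('c'): new char, reset run to 1
  Position 4 ('c'): continues run of 'c', length=2
  Position 5 ('b'): new char, reset run to 1
  Position 6 ('c'): new char, reset run to 1
  Position 7 ('a'): new char, reset run to 1
  Position 8 ('c'): new char, reset run to 1
  Position 9 ('a'): new char, reset run to 1
Longest run: 'c' with length 2

2


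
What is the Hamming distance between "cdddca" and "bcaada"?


Comparing "cdddca" and "bcaada" position by position:
  Position 0: 'c' vs 'b' => differ
  Position 1: 'd' vs 'c' => differ
  Position 2: 'd' vs 'a' => differ
  Position 3: 'd' vs 'a' => differ
  Position 4: 'c' vs 'd' => differ
  Position 5: 'a' vs 'a' => same
Total differences (Hamming distance): 5

5


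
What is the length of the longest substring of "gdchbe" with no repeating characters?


Input: "gdchbe"
Sliding window (track last position of each char):
  Position 0 ('g'): window [0,0] length 1 -- new best
  Position 1 ('d'): window [0,1] length 2 -- new best
  Position 2 ('c'): window [0,2] length 3 -- new best
  Position 3 ('h'): window [0,3] length 4 -- new best
  Position 4 ('b'): window [0,4] length 5 -- new best
  Position 5 ('e'): window [0,5] length 6 -- new best
Longest substring with no repeats: "gdchbe" with length 6

6


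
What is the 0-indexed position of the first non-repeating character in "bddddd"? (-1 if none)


Input: bddddd
Character frequencies:
  'b': 1
  'd': 5
Scanning left to right for freq == 1:
  Position 0 ('b'): unique! => answer = 0

0


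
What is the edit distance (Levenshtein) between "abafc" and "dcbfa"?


Computing edit distance: "abafc" -> "dcbfa"
DP table:
           d    c    b    f    a
      0    1    2    3    4    5
  a   1    1    2    3    4    4
  b   2    2    2    2    3    4
  a   3    3    3    3    3    3
  f   4    4    4    4    3    4
  c   5    5    4    5    4    4
Edit distance = dp[5][5] = 4

4


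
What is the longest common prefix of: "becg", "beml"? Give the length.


Words: becg, beml
  Position 0: all 'b' => match
  Position 1: all 'e' => match
  Position 2: ('c', 'm') => mismatch, stop
LCP = "be" (length 2)

2


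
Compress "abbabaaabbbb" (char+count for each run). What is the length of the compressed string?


Input: abbabaaabbbb
Runs:
  'a' x 1 => "a1"
  'b' x 2 => "b2"
  'a' x 1 => "a1"
  'b' x 1 => "b1"
  'a' x 3 => "a3"
  'b' x 4 => "b4"
Compressed: "a1b2a1b1a3b4"
Compressed length: 12

12


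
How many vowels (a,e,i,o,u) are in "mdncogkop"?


Input: mdncogkop
Checking each character:
  'm' at position 0: consonant
  'd' at position 1: consonant
  'n' at position 2: consonant
  'c' at position 3: consonant
  'o' at position 4: vowel (running total: 1)
  'g' at position 5: consonant
  'k' at position 6: consonant
  'o' at position 7: vowel (running total: 2)
  'p' at position 8: consonant
Total vowels: 2

2


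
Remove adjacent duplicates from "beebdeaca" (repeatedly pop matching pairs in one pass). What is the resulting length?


Input: beebdeaca
Stack-based adjacent duplicate removal:
  Read 'b': push. Stack: b
  Read 'e': push. Stack: be
  Read 'e': matches stack top 'e' => pop. Stack: b
  Read 'b': matches stack top 'b' => pop. Stack: (empty)
  Read 'd': push. Stack: d
  Read 'e': push. Stack: de
  Read 'a': push. Stack: dea
  Read 'c': push. Stack: deac
  Read 'a': push. Stack: deaca
Final stack: "deaca" (length 5)

5


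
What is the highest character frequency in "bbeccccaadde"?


Input: bbeccccaadde
Character counts:
  'a': 2
  'b': 2
  'c': 4
  'd': 2
  'e': 2
Maximum frequency: 4

4


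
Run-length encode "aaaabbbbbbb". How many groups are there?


Input: aaaabbbbbbb
Scanning for consecutive runs:
  Group 1: 'a' x 4 (positions 0-3)
  Group 2: 'b' x 7 (positions 4-10)
Total groups: 2

2


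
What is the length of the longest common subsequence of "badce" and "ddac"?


LCS of "badce" and "ddac"
DP table:
           d    d    a    c
      0    0    0    0    0
  b   0    0    0    0    0
  a   0    0    0    1    1
  d   0    1    1    1    1
  c   0    1    1    1    2
  e   0    1    1    1    2
LCS length = dp[5][4] = 2

2


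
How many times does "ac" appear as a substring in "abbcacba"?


Searching for "ac" in "abbcacba"
Scanning each position:
  Position 0: "ab" => no
  Position 1: "bb" => no
  Position 2: "bc" => no
  Position 3: "ca" => no
  Position 4: "ac" => MATCH
  Position 5: "cb" => no
  Position 6: "ba" => no
Total occurrences: 1

1


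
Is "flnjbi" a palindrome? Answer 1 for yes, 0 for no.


Input: flnjbi
Reversed: ibjnlf
  Compare pos 0 ('f') with pos 5 ('i'): MISMATCH
  Compare pos 1 ('l') with pos 4 ('b'): MISMATCH
  Compare pos 2 ('n') with pos 3 ('j'): MISMATCH
Result: not a palindrome

0


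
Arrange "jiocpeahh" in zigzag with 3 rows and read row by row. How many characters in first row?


Zigzag "jiocpeahh" into 3 rows:
Placing characters:
  'j' => row 0
  'i' => row 1
  'o' => row 2
  'c' => row 1
  'p' => row 0
  'e' => row 1
  'a' => row 2
  'h' => row 1
  'h' => row 0
Rows:
  Row 0: "jph"
  Row 1: "iceh"
  Row 2: "oa"
First row length: 3

3


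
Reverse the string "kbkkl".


Input: kbkkl
Reading characters right to left:
  Position 4: 'l'
  Position 3: 'k'
  Position 2: 'k'
  Position 1: 'b'
  Position 0: 'k'
Reversed: lkkbk

lkkbk


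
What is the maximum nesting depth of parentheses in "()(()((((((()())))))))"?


Input: "()(()((((((()())))))))"
Tracking depth:
  Position 0 '(': depth becomes 1
  Position 1 ')': depth becomes 0
  Position 2 '(': depth becomes 1
  Position 3 '(': depth becomes 2
  Position 4 ')': depth becomes 1
  Position 5 '(': depth becomes 2
  Position 6 '(': depth becomes 3
  Position 7 '(': depth becomes 4
  Position 8 '(': depth becomes 5
  Position 9 '(': depth becomes 6
  Position 10 '(': depth becomes 7
  Position 11 '(': depth becomes 8
  Position 12 ')': depth becomes 7
  Position 13 '(': depth becomes 8
  Position 14 ')': depth becomes 7
  Position 15 ')': depth becomes 6
  Position 16 ')': depth becomes 5
  Position 17 ')': depth becomes 4
  Position 18 ')': depth becomes 3
  Position 19 ')': depth becomes 2
  Position 20 ')': depth becomes 1
  Position 21 ')': depth becomes 0
Maximum depth reached: 8

8


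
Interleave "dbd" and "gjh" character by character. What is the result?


Interleaving "dbd" and "gjh":
  Position 0: 'd' from first, 'g' from second => "dg"
  Position 1: 'b' from first, 'j' from second => "bj"
  Position 2: 'd' from first, 'h' from second => "dh"
Result: dgbjdh

dgbjdh


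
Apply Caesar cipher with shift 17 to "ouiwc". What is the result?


Caesar cipher: shift "ouiwc" by 17
  'o' (pos 14) + 17 = pos 5 = 'f'
  'u' (pos 20) + 17 = pos 11 = 'l'
  'i' (pos 8) + 17 = pos 25 = 'z'
  'w' (pos 22) + 17 = pos 13 = 'n'
  'c' (pos 2) + 17 = pos 19 = 't'
Result: flznt

flznt


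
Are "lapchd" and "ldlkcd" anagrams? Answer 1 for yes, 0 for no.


Strings: "lapchd", "ldlkcd"
Sorted first:  acdhlp
Sorted second: cddkll
Differ at position 0: 'a' vs 'c' => not anagrams

0


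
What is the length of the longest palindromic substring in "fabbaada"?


Input: "fabbaada"
Checking substrings for palindromes:
  [1:5] "abba" (len 4) => palindrome
  [5:8] "ada" (len 3) => palindrome
  [2:4] "bb" (len 2) => palindrome
  [4:6] "aa" (len 2) => palindrome
Longest palindromic substring: "abba" with length 4

4


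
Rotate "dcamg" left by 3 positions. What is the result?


Input: "dcamg", rotate left by 3
First 3 characters: "dca"
Remaining characters: "mg"
Concatenate remaining + first: "mg" + "dca" = "mgdca"

mgdca


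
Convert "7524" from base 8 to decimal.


Input: "7524" in base 8
Positional expansion:
  Digit '7' (value 7) x 8^3 = 3584
  Digit '5' (value 5) x 8^2 = 320
  Digit '2' (value 2) x 8^1 = 16
  Digit '4' (value 4) x 8^0 = 4
Sum = 3924

3924


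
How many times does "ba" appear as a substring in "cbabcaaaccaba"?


Searching for "ba" in "cbabcaaaccaba"
Scanning each position:
  Position 0: "cb" => no
  Position 1: "ba" => MATCH
  Position 2: "ab" => no
  Position 3: "bc" => no
  Position 4: "ca" => no
  Position 5: "aa" => no
  Position 6: "aa" => no
  Position 7: "ac" => no
  Position 8: "cc" => no
  Position 9: "ca" => no
  Position 10: "ab" => no
  Position 11: "ba" => MATCH
Total occurrences: 2

2


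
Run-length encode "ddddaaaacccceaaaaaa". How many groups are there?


Input: ddddaaaacccceaaaaaa
Scanning for consecutive runs:
  Group 1: 'd' x 4 (positions 0-3)
  Group 2: 'a' x 4 (positions 4-7)
  Group 3: 'c' x 4 (positions 8-11)
  Group 4: 'e' x 1 (positions 12-12)
  Group 5: 'a' x 6 (positions 13-18)
Total groups: 5

5


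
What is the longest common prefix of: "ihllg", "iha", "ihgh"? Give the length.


Words: ihllg, iha, ihgh
  Position 0: all 'i' => match
  Position 1: all 'h' => match
  Position 2: ('l', 'a', 'g') => mismatch, stop
LCP = "ih" (length 2)

2


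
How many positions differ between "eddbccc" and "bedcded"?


Comparing "eddbccc" and "bedcded" position by position:
  Position 0: 'e' vs 'b' => DIFFER
  Position 1: 'd' vs 'e' => DIFFER
  Position 2: 'd' vs 'd' => same
  Position 3: 'b' vs 'c' => DIFFER
  Position 4: 'c' vs 'd' => DIFFER
  Position 5: 'c' vs 'e' => DIFFER
  Position 6: 'c' vs 'd' => DIFFER
Positions that differ: 6

6


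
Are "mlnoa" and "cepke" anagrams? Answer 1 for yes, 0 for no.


Strings: "mlnoa", "cepke"
Sorted first:  almno
Sorted second: ceekp
Differ at position 0: 'a' vs 'c' => not anagrams

0


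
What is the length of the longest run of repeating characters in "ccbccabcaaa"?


Input: "ccbccabcaaa"
Scanning for longest run:
  Position 1 ('c'): continues run of 'c', length=2
  Position 2 ('b'): new char, reset run to 1
  Position 3 ('c'): new char, reset run to 1
  Position 4 ('c'): continues run of 'c', length=2
  Position 5 ('a'): new char, reset run to 1
  Position 6 ('b'): new char, reset run to 1
  Position 7 ('c'): new char, reset run to 1
  Position 8 ('a'): new char, reset run to 1
  Position 9 ('a'): continues run of 'a', length=2
  Position 10 ('a'): continues run of 'a', length=3
Longest run: 'a' with length 3

3


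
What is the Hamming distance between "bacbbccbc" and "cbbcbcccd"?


Comparing "bacbbccbc" and "cbbcbcccd" position by position:
  Position 0: 'b' vs 'c' => differ
  Position 1: 'a' vs 'b' => differ
  Position 2: 'c' vs 'b' => differ
  Position 3: 'b' vs 'c' => differ
  Position 4: 'b' vs 'b' => same
  Position 5: 'c' vs 'c' => same
  Position 6: 'c' vs 'c' => same
  Position 7: 'b' vs 'c' => differ
  Position 8: 'c' vs 'd' => differ
Total differences (Hamming distance): 6

6


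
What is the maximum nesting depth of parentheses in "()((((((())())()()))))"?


Input: "()((((((())())()()))))"
Tracking depth:
  Position 0 '(': depth becomes 1
  Position 1 ')': depth becomes 0
  Position 2 '(': depth becomes 1
  Position 3 '(': depth becomes 2
  Position 4 '(': depth becomes 3
  Position 5 '(': depth becomes 4
  Position 6 '(': depth becomes 5
  Position 7 '(': depth becomes 6
  Position 8 '(': depth becomes 7
  Position 9 ')': depth becomes 6
  Position 10 ')': depth becomes 5
  Position 11 '(': depth becomes 6
  Position 12 ')': depth becomes 5
  Position 13 ')': depth becomes 4
  Position 14 '(': depth becomes 5
  Position 15 ')': depth becomes 4
  Position 16 '(': depth becomes 5
  Position 17 ')': depth becomes 4
  Position 18 ')': depth becomes 3
  Position 19 ')': depth becomes 2
  Position 20 ')': depth becomes 1
  Position 21 ')': depth becomes 0
Maximum depth reached: 7

7
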